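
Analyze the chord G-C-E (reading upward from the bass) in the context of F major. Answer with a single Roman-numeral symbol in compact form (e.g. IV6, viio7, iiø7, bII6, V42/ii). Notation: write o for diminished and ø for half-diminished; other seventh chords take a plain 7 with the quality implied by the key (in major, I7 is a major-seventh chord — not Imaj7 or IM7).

V64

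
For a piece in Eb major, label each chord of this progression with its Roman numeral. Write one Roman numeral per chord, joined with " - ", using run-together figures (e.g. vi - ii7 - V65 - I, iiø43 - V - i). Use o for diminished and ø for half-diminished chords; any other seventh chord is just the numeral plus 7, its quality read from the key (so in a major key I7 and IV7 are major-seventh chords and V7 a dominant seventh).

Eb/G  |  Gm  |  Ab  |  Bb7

Eb/G: major triad on Eb = scale degree 1 → I6.
Gm: root G is the mediant; minor triad there is iii.
Ab: root Ab is the subdominant; major triad there is IV.
Bb7 has root Bb, degree 5 in Eb major, so V7.

I6 - iii - IV - V7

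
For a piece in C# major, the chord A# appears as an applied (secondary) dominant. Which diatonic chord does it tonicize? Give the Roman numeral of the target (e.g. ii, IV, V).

ii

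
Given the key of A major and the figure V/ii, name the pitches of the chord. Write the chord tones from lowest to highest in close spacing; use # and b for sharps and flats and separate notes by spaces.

F# A# C#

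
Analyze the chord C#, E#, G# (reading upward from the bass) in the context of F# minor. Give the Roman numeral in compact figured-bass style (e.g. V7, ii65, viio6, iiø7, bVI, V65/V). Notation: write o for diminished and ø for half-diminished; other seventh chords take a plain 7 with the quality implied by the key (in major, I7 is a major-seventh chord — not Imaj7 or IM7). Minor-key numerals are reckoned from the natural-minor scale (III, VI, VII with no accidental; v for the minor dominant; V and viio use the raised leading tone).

V

Stacked in thirds the chord is C#-E#-G#: a major triad on C#.
C# is scale degree 5 in F# minor, and a major triad on that degree is written V.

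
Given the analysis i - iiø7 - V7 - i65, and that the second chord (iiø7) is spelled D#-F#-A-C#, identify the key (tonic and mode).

C# minor

The chord D#m7b5 is a half-diminished seventh chord rooted on D#; its label is iiø7.
iiø7 on D# implies D# is the supertonic; that puts the tonic at C#, and the lowercase numeral fits minor mode.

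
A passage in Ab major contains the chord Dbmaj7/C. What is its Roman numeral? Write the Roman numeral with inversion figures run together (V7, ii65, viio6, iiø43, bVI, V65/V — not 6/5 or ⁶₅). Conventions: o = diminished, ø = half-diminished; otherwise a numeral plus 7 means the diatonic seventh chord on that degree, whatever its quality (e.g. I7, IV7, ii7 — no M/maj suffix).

Stacked in thirds the chord is Db-F-Ab-C: a major seventh chord on Db.
In Ab major, Db is the subdominant; the diatonic major seventh chord there is IV7.
With C in the bass the chord is in third inversion, so the figured bass is 42.

IV42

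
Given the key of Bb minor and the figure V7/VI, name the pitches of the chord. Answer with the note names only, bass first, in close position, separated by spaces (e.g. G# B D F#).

V7/VI is a secondary dominant — the dominant seventh of VI. VI in Bb minor is Gb, so the applied chord's root is Db, a perfect fifth above.
Building a dominant seventh chord on Db gives Db-F-Ab-Cb.

Db F Ab Cb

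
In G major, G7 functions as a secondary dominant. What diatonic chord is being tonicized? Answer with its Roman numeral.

The chord is a dominant seventh chord on G.
A dominant resolves down a perfect fifth: G → C. In G major, C is scale degree 4, i.e. IV.

IV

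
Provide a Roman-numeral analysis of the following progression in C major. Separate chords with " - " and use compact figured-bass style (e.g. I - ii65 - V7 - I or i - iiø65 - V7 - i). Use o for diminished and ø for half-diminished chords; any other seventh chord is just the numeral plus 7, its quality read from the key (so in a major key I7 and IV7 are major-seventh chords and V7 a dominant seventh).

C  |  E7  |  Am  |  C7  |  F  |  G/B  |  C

I - V7/vi - vi - V7/IV - IV - V6 - I

C: root C is the tonic; major triad there is I.
E7 is the secondary dominant of vi (dominant seventh chord on E): V7/vi.
Am: root A is the submediant; minor triad there is vi.
C7: a dominant seventh chord on C, the applied dominant of IV → V7/IV.
F: root F is the subdominant; major triad there is IV.
G/B: root G is the dominant; major triad there is V6.
C: major triad on C = scale degree 1 → I.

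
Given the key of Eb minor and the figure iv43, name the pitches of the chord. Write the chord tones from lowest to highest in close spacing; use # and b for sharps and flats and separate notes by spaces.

Eb Gb Ab Cb

In Eb minor, scale degree 4 is Ab, and the diatonic chord built there is a minor seventh chord.
That chord is spelled Ab-Cb-Eb-Gb.
The figured bass 43 indicates second inversion, placing the fifth (Eb) in the bass: Eb-Gb-Ab-Cb.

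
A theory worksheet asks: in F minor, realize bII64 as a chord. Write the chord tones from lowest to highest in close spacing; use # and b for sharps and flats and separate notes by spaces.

bII64 is the Neapolitan chord — a major triad on the lowered second degree. In F minor that root is Gb.
So the chord is Gb-Bb-Db, a major triad.
The figured bass 64 indicates second inversion, placing the fifth (Db) in the bass: Db-Gb-Bb.

Db Gb Bb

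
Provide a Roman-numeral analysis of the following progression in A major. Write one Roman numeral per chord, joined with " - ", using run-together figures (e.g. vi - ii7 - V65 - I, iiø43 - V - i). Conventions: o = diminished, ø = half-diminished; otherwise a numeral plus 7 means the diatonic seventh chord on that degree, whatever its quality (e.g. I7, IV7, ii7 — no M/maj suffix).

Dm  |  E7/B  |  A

Dm is non-diatonic — iv, a mixture chord from A minor.
E7/B has root E, degree 5 in A major, so V43.
A: major triad on A = scale degree 1 → I.

iv - V43 - I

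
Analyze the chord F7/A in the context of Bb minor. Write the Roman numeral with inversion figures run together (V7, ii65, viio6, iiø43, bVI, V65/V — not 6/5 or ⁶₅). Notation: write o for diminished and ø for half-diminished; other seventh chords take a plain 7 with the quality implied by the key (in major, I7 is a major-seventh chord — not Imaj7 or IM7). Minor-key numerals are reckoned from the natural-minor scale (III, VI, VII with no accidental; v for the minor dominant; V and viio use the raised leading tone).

Stacked in thirds the chord is F-A-C-Eb: a dominant seventh chord on F.
F is scale degree 5 in Bb minor, and a dominant seventh chord on that degree is written V7.
With A in the bass the chord is in first inversion, so the figured bass is 65.

V65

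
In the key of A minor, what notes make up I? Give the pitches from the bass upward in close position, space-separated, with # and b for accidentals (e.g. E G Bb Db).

Scale degree 1 in A minor is A; here the chord built on it is altered to a major triad. I is the major tonic (Picardy third), borrowed from the parallel major.
So the chord is A-C#-E, a major triad.

A C# E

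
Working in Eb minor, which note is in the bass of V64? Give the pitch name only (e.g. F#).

F

V in Eb minor has root Bb; the chord is Bb-D-F.
The figure 64 means second inversion — the fifth is in the bass.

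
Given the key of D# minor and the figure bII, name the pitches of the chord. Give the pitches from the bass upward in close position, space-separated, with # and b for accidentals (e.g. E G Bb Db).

Scale degree 2 in D# minor is E#; lowering it a half step gives E. bII is the Neapolitan chord — a major triad on the lowered second degree.
So the chord is E-G#-B.

E G# B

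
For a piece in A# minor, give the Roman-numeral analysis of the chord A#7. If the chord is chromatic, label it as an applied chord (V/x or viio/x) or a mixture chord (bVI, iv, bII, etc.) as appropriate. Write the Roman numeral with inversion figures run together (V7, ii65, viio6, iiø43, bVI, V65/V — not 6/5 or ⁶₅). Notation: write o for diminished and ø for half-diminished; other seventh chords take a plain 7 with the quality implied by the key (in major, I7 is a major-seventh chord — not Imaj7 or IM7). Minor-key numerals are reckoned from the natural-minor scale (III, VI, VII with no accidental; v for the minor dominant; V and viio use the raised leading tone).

V7/iv

The pitches A#-C##-E#-G# form a dominant seventh chord rooted on A#.
A# is not a diatonic chord root with this quality in A# minor, but it lies a perfect fifth above D# (iv), so the chord functions as an applied dominant of iv.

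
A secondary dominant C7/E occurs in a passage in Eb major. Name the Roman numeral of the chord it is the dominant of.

ii

The chord is a dominant seventh chord on C.
A dominant resolves down a perfect fifth: C → F. In Eb major, F is scale degree 2, i.e. ii.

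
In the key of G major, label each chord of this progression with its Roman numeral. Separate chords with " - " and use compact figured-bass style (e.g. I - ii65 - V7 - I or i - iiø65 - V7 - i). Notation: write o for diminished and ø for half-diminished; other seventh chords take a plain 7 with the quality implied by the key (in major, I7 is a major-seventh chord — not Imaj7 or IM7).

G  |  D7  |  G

I - V7 - I

G has root G, degree 1 in G major, so I.
D7: root D is the dominant; dominant seventh chord there is V7.
G has root G, degree 1 in G major, so I.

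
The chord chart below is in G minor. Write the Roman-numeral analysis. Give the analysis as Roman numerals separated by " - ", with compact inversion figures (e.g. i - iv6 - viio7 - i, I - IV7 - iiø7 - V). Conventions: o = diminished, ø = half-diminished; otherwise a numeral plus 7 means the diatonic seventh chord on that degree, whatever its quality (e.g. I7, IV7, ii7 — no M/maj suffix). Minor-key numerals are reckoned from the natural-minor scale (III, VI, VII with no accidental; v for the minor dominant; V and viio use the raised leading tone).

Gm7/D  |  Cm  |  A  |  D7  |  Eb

i43 - iv - V/V - V7 - VI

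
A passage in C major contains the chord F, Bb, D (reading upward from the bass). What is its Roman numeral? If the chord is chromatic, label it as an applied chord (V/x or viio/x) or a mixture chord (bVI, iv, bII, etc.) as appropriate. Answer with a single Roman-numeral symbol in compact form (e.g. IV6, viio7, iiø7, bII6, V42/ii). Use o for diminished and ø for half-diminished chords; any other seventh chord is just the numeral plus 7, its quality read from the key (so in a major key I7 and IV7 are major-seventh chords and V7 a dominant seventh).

The pitches Bb-D-F form a major triad rooted on Bb.
Bb is the lowered seventh degree of C major (diatonic 7 would be B). This is a major triad on the lowered seventh degree (the subtonic), borrowed from the parallel minor.
With F in the bass the chord is in second inversion, so the figured bass is 64.

bVII64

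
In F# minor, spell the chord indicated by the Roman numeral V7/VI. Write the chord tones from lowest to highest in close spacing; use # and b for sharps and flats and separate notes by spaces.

A C# E G

V7/VI is a secondary dominant — the dominant seventh of VI. VI in F# minor is D, so the applied chord's root is A, a perfect fifth above.
Building a dominant seventh chord on A gives A-C#-E-G.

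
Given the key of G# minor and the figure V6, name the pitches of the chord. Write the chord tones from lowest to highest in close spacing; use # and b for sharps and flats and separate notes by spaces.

In G# minor, the fifth degree is D#. The dominant is major (leading tone raised), so V is a major triad.
That chord is spelled D#-F##-A#.
The figured bass 6 indicates first inversion, placing the third (F##) in the bass: F##-A#-D#.

F## A# D#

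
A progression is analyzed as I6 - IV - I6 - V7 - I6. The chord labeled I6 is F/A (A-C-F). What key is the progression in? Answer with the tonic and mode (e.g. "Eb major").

F major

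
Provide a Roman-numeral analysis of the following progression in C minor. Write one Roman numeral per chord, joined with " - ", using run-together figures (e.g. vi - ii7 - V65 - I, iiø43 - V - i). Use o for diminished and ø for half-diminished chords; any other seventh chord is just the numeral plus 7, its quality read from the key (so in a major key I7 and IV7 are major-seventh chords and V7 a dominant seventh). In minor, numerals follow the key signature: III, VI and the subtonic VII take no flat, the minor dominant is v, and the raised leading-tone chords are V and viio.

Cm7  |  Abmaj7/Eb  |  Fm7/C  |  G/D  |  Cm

i7 - VI43 - iv43 - V64 - i

Cm7: minor seventh chord on C = scale degree 1 → i7.
Abmaj7/Eb: major seventh chord on Ab = scale degree 6 → VI43.
Fm7/C has root F, degree 4 in C minor, so iv43.
G/D: root G is the dominant; major triad there is V64.
Cm: minor triad on C = scale degree 1 → i.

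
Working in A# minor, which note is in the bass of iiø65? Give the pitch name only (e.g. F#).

D#

iiø in A# minor has root B#; the chord is B#-D#-F#-A#.
The figure 65 means first inversion — the third is in the bass.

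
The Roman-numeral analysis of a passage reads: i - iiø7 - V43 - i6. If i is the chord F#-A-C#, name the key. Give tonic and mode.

F# minor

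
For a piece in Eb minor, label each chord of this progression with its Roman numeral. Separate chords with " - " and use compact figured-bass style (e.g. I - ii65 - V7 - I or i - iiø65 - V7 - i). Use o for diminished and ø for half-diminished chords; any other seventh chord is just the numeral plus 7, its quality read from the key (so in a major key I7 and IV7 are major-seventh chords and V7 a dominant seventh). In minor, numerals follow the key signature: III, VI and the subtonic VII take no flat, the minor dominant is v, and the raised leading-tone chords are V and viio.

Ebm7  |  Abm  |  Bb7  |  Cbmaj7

Ebm7: minor seventh chord on Eb = scale degree 1 → i7.
Abm: root Ab is the subdominant; minor triad there is iv.
Bb7: dominant seventh chord on Bb = scale degree 5 → V7.
Cbmaj7: major seventh chord on Cb = scale degree 6 → VI7.

i7 - iv - V7 - VI7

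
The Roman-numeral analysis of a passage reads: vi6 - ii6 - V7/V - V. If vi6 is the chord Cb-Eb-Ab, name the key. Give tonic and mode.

Cb major

The anchor chord is a minor triad on Ab, labeled vi6.
vi6 on Ab implies Ab is the submediant; that puts the tonic at Cb, and the lowercase numeral fits major mode.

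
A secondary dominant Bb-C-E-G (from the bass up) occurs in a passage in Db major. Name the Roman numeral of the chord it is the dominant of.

The chord is a dominant seventh chord on C.
A dominant resolves down a perfect fifth: C → F. In Db major, F is scale degree 3, i.e. iii.

iii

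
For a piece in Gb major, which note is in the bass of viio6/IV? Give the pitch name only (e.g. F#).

Db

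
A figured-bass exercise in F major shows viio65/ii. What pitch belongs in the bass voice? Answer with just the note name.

A

The applied chord viio65/ii is rooted on F#: F#-A-C-Eb.
The figure 65 means first inversion — the third is in the bass.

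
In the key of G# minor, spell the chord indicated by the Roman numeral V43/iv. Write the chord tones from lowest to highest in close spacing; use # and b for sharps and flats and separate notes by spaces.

The slash means an applied dominant: we want the dominant of iv. In G# minor, iv is C# minor, and its dominant is built on G#.
Building a dominant seventh chord on G# gives G#-B#-D#-F#.
The figured bass 43 indicates second inversion, placing the fifth (D#) in the bass: D#-F#-G#-B#.

D# F# G# B#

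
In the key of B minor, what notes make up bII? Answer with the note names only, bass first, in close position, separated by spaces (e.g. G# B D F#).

C E G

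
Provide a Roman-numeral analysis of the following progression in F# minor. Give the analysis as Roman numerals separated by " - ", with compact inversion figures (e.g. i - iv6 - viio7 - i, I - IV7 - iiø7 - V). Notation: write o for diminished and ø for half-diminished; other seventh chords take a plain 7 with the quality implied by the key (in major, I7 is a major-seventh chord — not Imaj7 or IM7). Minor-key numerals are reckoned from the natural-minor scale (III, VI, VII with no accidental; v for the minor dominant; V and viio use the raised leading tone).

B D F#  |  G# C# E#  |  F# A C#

B-D-F# has root B, degree 4 in F# minor, so iv.
G#-C#-E# has root C#, degree 5 in F# minor, so V64.
F#-A-C#: minor triad on F# = scale degree 1 → i.

iv - V64 - i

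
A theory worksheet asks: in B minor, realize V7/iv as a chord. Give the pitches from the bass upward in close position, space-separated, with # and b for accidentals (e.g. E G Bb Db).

The slash means an applied dominant: we want the dominant of iv. In B minor, iv is E minor, and its dominant is built on B.
Building a dominant seventh chord on B gives B-D#-F#-A.

B D# F# A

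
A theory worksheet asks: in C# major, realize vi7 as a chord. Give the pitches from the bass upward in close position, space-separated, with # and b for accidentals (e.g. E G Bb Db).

A# C# E# G#

In C# major, scale degree 6 is A#, and the diatonic chord built there is a minor seventh chord.
That chord is spelled A#-C#-E#-G#.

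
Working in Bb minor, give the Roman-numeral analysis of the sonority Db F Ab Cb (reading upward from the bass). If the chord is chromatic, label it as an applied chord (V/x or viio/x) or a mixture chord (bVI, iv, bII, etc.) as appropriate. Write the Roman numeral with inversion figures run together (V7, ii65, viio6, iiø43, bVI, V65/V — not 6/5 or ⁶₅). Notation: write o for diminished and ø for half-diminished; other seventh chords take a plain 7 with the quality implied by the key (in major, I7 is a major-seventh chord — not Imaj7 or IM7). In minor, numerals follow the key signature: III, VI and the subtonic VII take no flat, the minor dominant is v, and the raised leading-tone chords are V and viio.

V7/VI

The pitches Db-F-Ab-Cb form a dominant seventh chord rooted on Db.
Db is not a diatonic chord root with this quality in Bb minor, but it lies a perfect fifth above Gb (VI), so the chord functions as an applied dominant of VI.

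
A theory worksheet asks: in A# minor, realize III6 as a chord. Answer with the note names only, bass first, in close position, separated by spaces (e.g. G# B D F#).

The numeral's case and figure indicate a major triad. In A# minor its root, the third degree, is C#.
Stacking thirds from C# gives C#-E#-G#.
With the 6 figure the chord is in first inversion; from the bass E# upward in close position it reads E#-G#-C#.

E# G# C#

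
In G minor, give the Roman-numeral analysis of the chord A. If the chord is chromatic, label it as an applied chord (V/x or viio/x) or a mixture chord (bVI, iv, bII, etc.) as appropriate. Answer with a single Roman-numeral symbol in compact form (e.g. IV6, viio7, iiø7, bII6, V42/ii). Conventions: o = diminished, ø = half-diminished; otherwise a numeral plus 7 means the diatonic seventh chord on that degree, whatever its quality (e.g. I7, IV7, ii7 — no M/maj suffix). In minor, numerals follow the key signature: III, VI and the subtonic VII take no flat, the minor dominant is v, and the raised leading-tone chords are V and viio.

V/V

The pitches A-C#-E form a major triad rooted on A.
A is not a diatonic chord root with this quality in G minor, but it lies a perfect fifth above D (V), so the chord functions as an applied dominant of V.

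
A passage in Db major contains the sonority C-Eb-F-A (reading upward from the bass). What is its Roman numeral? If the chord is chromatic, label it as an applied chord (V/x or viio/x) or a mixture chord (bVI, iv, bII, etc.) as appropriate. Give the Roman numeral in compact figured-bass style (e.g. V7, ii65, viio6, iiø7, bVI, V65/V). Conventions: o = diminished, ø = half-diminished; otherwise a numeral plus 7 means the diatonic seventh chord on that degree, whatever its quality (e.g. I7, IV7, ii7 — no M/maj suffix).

V43/vi

The pitches F-A-C-Eb form a dominant seventh chord rooted on F.
F is not a diatonic chord root with this quality in Db major, but it lies a perfect fifth above Bb (vi), so the chord functions as an applied dominant of vi.
With C in the bass the chord is in second inversion, so the figured bass is 43.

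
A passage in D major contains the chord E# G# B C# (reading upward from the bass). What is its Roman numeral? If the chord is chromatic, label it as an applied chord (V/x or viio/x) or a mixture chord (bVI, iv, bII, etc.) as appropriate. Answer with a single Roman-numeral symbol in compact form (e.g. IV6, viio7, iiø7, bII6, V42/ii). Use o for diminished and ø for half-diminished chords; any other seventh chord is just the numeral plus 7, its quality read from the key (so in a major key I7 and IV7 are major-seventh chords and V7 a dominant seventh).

The pitches C#-E#-G#-B form a dominant seventh chord rooted on C#.
C# is not a diatonic chord root with this quality in D major, but it lies a perfect fifth above F# (iii), so the chord functions as an applied dominant of iii.
With E# in the bass the chord is in first inversion, so the figured bass is 65.

V65/iii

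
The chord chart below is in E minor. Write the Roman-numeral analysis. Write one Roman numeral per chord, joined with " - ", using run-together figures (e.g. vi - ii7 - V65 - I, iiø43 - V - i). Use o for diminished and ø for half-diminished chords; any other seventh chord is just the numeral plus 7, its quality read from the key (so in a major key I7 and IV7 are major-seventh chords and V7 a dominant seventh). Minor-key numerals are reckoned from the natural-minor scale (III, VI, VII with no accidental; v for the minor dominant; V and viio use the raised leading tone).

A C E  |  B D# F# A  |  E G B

iv - V7 - i

A-C-E: root A is the subdominant; minor triad there is iv.
B-D#-F#-A: dominant seventh chord on B = scale degree 5 → V7.
E-G-B: root E is the tonic; minor triad there is i.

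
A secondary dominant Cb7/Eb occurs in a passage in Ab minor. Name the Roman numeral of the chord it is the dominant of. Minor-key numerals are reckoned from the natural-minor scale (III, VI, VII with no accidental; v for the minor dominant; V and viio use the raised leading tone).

The chord is a dominant seventh chord on Cb.
A dominant resolves down a perfect fifth: Cb → Fb. In Ab minor, Fb is scale degree 6, i.e. VI.

VI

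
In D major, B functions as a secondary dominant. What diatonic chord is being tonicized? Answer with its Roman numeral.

ii

The chord is a major triad on B.
A dominant resolves down a perfect fifth: B → E. In D major, E is scale degree 2, i.e. ii.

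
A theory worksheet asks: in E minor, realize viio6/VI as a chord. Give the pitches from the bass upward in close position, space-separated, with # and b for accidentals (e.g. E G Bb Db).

D F B

The slash marks an applied leading-tone chord: viio of VI. In E minor, VI is C, so the leading tone to it is B, a half step below.
Building a diminished triad on B gives B-D-F.
With the 6 figure the chord is in first inversion; from the bass D upward in close position it reads D-F-B.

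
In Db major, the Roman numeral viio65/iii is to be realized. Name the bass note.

G

The applied chord viio65/iii is rooted on E: E-G-Bb-Db.
The figure 65 means first inversion — the third is in the bass.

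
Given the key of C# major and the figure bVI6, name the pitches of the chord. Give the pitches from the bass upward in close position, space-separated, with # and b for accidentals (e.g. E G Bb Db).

bVI6 is a major triad on the lowered sixth degree, borrowed from the parallel minor. In C# major that root is A.
So the chord is A-C#-E, a major triad.
The figured bass 6 indicates first inversion, placing the third (C#) in the bass: C#-E-A.

C# E A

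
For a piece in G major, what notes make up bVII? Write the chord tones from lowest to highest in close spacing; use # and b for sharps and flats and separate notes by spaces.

F A C

bVII is a major triad on the lowered seventh degree (the subtonic), borrowed from the parallel minor. In G major that root is F.
So the chord is F-A-C.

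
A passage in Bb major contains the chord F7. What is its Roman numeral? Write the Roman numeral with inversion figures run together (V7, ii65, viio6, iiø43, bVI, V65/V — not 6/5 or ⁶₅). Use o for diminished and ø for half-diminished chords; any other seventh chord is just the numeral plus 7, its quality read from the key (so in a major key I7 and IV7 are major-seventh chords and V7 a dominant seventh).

V7

Stacked in thirds the chord is F-A-C-Eb: a dominant seventh chord on F.
F is scale degree 5 in Bb major, and a dominant seventh chord on that degree is written V7.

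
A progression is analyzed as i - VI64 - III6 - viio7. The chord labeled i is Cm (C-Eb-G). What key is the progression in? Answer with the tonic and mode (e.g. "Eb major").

The chord Cm is a minor triad rooted on C; its label is i.
If C is scale degree 1 and the mode makes that degree carry a minor triad, the tonic is C and the mode is minor.

C minor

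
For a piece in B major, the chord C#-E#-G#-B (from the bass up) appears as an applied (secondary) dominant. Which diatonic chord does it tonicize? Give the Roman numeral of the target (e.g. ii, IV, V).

V

The chord is a dominant seventh chord on C#.
A dominant resolves down a perfect fifth: C# → F#. In B major, F# is scale degree 5, i.e. V.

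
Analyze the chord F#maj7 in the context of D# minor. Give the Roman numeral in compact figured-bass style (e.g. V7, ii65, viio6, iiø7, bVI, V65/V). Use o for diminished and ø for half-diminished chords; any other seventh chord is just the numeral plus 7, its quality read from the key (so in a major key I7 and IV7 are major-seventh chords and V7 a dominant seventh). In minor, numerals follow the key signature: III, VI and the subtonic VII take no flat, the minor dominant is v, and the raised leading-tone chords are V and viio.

III7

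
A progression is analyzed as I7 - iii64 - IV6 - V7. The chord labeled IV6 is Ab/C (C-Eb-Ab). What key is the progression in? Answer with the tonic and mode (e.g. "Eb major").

Eb major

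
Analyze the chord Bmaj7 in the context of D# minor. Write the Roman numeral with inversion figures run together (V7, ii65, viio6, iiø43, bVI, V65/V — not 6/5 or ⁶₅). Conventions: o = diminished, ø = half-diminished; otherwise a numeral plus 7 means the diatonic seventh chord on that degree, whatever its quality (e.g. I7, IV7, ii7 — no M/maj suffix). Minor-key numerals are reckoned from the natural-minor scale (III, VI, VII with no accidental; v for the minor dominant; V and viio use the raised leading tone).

The pitches B-D#-F#-A# form a major seventh chord rooted on B.
In D# minor, B is the submediant; the diatonic major seventh chord there is VI7.

VI7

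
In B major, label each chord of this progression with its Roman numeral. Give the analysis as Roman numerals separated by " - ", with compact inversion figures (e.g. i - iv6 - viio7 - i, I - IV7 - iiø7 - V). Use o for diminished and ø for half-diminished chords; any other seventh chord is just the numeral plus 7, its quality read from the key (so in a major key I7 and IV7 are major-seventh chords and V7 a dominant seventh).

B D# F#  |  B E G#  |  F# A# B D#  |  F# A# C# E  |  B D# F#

B-D#-F#: root B is the tonic; major triad there is I.
B-E-G# has root E, degree 4 in B major, so IV64.
F#-A#-B-D#: root B is the tonic; major seventh chord there is I43.
F#-A#-C#-E has root F#, degree 5 in B major, so V7.
B-D#-F# has root B, degree 1 in B major, so I.

I - IV64 - I43 - V7 - I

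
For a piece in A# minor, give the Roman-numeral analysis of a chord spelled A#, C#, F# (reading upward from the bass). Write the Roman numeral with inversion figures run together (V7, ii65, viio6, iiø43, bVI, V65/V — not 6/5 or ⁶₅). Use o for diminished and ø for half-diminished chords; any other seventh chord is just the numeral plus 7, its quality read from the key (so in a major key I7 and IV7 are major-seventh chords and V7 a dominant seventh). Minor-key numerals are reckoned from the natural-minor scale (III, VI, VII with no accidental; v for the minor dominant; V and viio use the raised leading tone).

VI6

Stacked in thirds the chord is F#-A#-C#: a major triad on F#.
In A# minor, F# is the submediant; the diatonic major triad there is VI.
With A# in the bass the chord is in first inversion, so the figured bass is 6.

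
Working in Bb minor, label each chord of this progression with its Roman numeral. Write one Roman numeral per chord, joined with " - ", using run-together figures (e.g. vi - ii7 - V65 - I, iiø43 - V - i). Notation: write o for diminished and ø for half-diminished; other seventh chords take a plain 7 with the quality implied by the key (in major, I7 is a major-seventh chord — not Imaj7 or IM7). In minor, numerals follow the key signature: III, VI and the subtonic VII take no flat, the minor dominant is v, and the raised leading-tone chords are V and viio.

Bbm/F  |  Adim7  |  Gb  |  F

Bbm/F: minor triad on Bb = scale degree 1 → i64.
Adim7 has root A, degree 7 in Bb minor, so viio7.
Gb: major triad on Gb = scale degree 6 → VI.
F: root F is the dominant; major triad there is V.

i64 - viio7 - VI - V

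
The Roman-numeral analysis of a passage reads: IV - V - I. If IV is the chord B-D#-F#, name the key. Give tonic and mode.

F# major

IV is given as B-D#-F# — a major triad with root B.
IV on B implies B is the subdominant; that puts the tonic at F#, and the uppercase numeral fits major mode.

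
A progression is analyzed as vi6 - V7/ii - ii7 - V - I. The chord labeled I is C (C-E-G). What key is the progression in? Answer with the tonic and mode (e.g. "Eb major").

C major

The chord C is a major triad rooted on C; its label is I.
If C is scale degree 1 and the mode makes that degree carry a major triad, the tonic is C and the mode is major.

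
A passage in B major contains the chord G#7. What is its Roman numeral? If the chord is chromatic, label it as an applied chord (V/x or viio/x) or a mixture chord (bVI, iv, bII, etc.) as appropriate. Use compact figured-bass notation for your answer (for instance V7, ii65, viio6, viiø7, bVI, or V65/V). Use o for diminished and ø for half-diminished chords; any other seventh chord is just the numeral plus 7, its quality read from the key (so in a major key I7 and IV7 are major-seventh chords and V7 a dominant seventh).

V7/ii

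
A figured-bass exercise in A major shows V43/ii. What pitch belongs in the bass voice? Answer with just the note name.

The applied chord V43/ii is rooted on F#: F#-A#-C#-E.
The figure 43 means second inversion — the fifth is in the bass.

C#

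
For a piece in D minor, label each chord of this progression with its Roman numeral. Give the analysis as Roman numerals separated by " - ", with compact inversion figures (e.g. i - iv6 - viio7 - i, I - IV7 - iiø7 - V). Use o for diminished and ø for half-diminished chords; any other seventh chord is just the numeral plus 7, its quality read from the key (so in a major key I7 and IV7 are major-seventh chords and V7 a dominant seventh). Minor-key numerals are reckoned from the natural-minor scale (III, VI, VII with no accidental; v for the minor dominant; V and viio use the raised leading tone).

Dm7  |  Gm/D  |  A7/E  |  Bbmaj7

Dm7: root D is the tonic; minor seventh chord there is i7.
Gm/D: minor triad on G = scale degree 4 → iv64.
A7/E: dominant seventh chord on A = scale degree 5 → V43.
Bbmaj7: major seventh chord on Bb = scale degree 6 → VI7.

i7 - iv64 - V43 - VI7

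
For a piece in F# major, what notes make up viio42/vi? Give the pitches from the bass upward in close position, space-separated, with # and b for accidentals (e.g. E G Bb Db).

viio42/vi is a secondary leading-tone chord. The target vi is D# in F# major; the applied chord is rooted a semitone below, on C##.
Building a fully diminished seventh chord on C## gives C##-E#-G#-B.
With the 42 figure the chord is in third inversion; from the bass B upward in close position it reads B-C##-E#-G#.

B C## E# G#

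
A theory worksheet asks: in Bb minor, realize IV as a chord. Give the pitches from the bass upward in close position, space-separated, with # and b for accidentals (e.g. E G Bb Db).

Eb G Bb

Scale degree 4 in Bb minor is Eb; here the chord built on it is altered to a major triad. IV is the major subdominant, borrowed from the parallel major.
So the chord is Eb-G-Bb.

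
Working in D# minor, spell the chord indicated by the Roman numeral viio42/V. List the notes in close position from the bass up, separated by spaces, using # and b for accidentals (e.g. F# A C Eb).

F# G## B# D#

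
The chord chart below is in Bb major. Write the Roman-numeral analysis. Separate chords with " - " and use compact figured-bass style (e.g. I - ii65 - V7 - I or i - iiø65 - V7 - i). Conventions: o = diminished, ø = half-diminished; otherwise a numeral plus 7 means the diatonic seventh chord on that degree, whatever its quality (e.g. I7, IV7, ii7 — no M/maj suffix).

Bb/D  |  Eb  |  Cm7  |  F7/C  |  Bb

I6 - IV - ii7 - V43 - I

Bb/D: root Bb is the tonic; major triad there is I6.
Eb has root Eb, degree 4 in Bb major, so IV.
Cm7 has root C, degree 2 in Bb major, so ii7.
F7/C has root F, degree 5 in Bb major, so V43.
Bb: major triad on Bb = scale degree 1 → I.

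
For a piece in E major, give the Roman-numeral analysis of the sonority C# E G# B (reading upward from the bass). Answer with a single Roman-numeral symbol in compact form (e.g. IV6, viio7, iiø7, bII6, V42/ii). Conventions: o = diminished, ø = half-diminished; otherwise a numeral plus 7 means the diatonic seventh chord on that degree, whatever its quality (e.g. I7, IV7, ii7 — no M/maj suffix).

Stacked in thirds the chord is C#-E-G#-B: a minor seventh chord on C#.
In E major, C# is the submediant; the diatonic minor seventh chord there is vi7.

vi7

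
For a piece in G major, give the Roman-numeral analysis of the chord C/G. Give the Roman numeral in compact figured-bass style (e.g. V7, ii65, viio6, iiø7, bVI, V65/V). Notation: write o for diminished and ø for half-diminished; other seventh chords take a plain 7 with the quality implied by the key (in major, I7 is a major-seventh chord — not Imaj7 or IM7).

IV64

Stacked in thirds the chord is C-E-G: a major triad on C.
In G major, C is the subdominant; the diatonic major triad there is IV.
With G in the bass the chord is in second inversion, so the figured bass is 64.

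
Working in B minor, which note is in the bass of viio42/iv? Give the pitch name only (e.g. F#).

The applied chord viio42/iv is rooted on D#: D#-F#-A-C.
The figure 42 means third inversion — the seventh is in the bass.

C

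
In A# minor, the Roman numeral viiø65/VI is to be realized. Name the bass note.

G#

The applied chord viiø65/VI is rooted on E#: E#-G#-B-D#.
The figure 65 means first inversion — the third is in the bass.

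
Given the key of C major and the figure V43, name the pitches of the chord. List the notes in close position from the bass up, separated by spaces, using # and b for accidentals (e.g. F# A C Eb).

The numeral's case and figure indicate a dominant seventh chord. In C major its root, the dominant, is G.
That chord is spelled G-B-D-F.
The figured bass 43 indicates second inversion, placing the fifth (D) in the bass: D-F-G-B.

D F G B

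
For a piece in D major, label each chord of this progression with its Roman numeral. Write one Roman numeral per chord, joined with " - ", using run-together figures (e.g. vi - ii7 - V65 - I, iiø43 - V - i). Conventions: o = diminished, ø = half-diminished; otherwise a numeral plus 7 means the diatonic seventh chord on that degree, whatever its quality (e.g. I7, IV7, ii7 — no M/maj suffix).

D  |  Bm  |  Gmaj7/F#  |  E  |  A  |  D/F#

D: root D is the tonic; major triad there is I.
Bm has root B, degree 6 in D major, so vi.
Gmaj7/F#: root G is the subdominant; major seventh chord there is IV42.
E: a major triad on E, the applied dominant of V → V/V.
A: major triad on A = scale degree 5 → V.
D/F#: major triad on D = scale degree 1 → I6.

I - vi - IV42 - V/V - V - I6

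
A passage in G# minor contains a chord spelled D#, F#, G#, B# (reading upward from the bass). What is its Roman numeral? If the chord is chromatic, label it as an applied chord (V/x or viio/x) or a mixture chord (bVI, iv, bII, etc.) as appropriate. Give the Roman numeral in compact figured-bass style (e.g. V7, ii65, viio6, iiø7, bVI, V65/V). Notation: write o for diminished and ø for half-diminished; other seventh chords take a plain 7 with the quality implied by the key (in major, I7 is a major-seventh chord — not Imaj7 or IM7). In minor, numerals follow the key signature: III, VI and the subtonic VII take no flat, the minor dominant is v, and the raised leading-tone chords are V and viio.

V43/iv

Stacked in thirds the chord is G#-B#-D#-F#: a dominant seventh chord on G#.
G# is not a diatonic chord root with this quality in G# minor, but it lies a perfect fifth above C# (iv), so the chord functions as an applied dominant of iv.
With D# in the bass the chord is in second inversion, so the figured bass is 43.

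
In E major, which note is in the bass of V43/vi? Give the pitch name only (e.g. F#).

D#

The applied chord V43/vi is rooted on G#: G#-B#-D#-F#.
The figure 43 means second inversion — the fifth is in the bass.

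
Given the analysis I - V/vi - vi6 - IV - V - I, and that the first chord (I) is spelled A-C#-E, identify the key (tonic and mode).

I is given as A-C#-E — a major triad with root A.
If A is scale degree 1 and the mode makes that degree carry a major triad, the tonic is A and the mode is major.

A major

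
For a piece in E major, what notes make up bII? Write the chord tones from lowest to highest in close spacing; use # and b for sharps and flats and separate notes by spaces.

F A C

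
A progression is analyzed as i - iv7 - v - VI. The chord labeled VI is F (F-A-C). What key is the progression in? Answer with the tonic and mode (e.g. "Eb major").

A minor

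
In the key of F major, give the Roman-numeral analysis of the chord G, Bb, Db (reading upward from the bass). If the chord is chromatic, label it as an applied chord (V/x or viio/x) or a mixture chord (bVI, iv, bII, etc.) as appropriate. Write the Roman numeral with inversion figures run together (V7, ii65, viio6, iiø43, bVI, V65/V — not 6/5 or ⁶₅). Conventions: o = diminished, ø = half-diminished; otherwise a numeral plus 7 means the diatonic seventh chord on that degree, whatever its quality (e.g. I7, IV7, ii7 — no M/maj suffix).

Stacked in thirds the chord is G-Bb-Db: a diminished triad on G.
G is the second degree of F major. This is the diminished supertonic triad, borrowed from the parallel minor.

iio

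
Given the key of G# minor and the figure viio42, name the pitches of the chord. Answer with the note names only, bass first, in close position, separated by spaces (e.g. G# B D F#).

In G# minor, the leading-tone chord is built on the raised seventh degree, F##.
That chord is spelled F##-A#-C#-E.
The figured bass 42 indicates third inversion, placing the seventh (E) in the bass: E-F##-A#-C#.

E F## A# C#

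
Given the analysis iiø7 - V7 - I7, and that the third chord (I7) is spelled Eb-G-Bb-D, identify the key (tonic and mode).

I7 is given as Eb-G-Bb-D — a major seventh chord with root Eb.
If Eb is scale degree 1 and the mode makes that degree carry a major seventh chord, the tonic is Eb and the mode is major.

Eb major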